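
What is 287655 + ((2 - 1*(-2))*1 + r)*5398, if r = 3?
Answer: 325441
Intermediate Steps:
287655 + ((2 - 1*(-2))*1 + r)*5398 = 287655 + ((2 - 1*(-2))*1 + 3)*5398 = 287655 + ((2 + 2)*1 + 3)*5398 = 287655 + (4*1 + 3)*5398 = 287655 + (4 + 3)*5398 = 287655 + 7*5398 = 287655 + 37786 = 325441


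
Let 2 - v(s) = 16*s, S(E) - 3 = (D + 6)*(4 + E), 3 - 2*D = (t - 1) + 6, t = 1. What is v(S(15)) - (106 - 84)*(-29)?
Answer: -776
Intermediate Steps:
D = -3/2 (D = 3/2 - ((1 - 1) + 6)/2 = 3/2 - (0 + 6)/2 = 3/2 - 1/2*6 = 3/2 - 3 = -3/2 ≈ -1.5000)
S(E) = 21 + 9*E/2 (S(E) = 3 + (-3/2 + 6)*(4 + E) = 3 + 9*(4 + E)/2 = 3 + (18 + 9*E/2) = 21 + 9*E/2)
v(s) = 2 - 16*s
v(S(15)) - (106 - 84)*(-29) = (2 - 16*(21 + (9/2)*15)) - (106 - 84)*(-29) = (2 - 16*(21 + 135/2)) - 22*(-29) = (2 - 16*177/2) - 1*(-638) = (2 - 1416) + 638 = -1414 + 638 = -776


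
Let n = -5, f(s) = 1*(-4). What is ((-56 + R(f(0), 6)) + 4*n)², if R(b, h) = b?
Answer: 6400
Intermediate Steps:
f(s) = -4
((-56 + R(f(0), 6)) + 4*n)² = ((-56 - 4) + 4*(-5))² = (-60 - 20)² = (-80)² = 6400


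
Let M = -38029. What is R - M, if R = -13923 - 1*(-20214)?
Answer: 44320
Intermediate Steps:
R = 6291 (R = -13923 + 20214 = 6291)
R - M = 6291 - 1*(-38029) = 6291 + 38029 = 44320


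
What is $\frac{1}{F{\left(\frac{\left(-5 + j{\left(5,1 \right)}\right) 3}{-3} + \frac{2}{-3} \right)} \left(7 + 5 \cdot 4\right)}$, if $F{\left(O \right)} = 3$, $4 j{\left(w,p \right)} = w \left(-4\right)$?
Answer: $\frac{1}{81} \approx 0.012346$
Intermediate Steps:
$j{\left(w,p \right)} = - w$ ($j{\left(w,p \right)} = \frac{w \left(-4\right)}{4} = \frac{\left(-4\right) w}{4} = - w$)
$\frac{1}{F{\left(\frac{\left(-5 + j{\left(5,1 \right)}\right) 3}{-3} + \frac{2}{-3} \right)} \left(7 + 5 \cdot 4\right)} = \frac{1}{3 \left(7 + 5 \cdot 4\right)} = \frac{1}{3 \left(7 + 20\right)} = \frac{1}{3 \cdot 27} = \frac{1}{81}$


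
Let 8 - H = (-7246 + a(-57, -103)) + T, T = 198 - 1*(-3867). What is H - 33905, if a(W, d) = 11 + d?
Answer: -30624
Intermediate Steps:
T = 4065 (T = 198 + 3867 = 4065)
H = 3281 (H = 8 - ((-7246 + (11 - 103)) + 4065) = 8 - ((-7246 - 92) + 4065) = 8 - (-7338 + 4065) = 8 - 1*(-3273) = 8 + 3273 = 3281)
H - 33905 = 3281 - 33905 = -30624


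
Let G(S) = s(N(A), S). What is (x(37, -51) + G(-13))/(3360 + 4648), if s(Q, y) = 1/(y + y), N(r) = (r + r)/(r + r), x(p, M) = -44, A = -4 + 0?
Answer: -1145/208208 ≈ -0.0054993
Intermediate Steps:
A = -4
N(r) = 1 (N(r) = (2*r)/((2*r)) = (2*r)*(1/(2*r)) = 1)
s(Q, y) = 1/(2*y)
G(S) = 1/(2*S)
(x(37, -51) + G(-13))/(3360 + 4648) = (-44 + (1/2)/(-13))/(3360 + 4648) = (-44 + (1/2)*(-1/13))/8008 = (-44 - 1/26)*(1/8008) = -1145/26*1/8008 = -1145/208208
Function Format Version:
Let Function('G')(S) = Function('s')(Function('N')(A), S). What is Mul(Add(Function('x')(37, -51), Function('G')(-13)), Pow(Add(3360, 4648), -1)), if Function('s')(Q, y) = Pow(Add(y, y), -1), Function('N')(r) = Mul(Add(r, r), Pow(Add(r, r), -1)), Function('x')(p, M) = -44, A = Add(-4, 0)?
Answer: Rational(-1145, 208208) ≈ -0.0054993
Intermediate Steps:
A = -4
Function('N')(r) = 1 (Function('N')(r) = Mul(Mul(2, r), Pow(Mul(2, r), -1)) = Mul(Mul(2, r), Mul(Rational(1, 2), Pow(r, -1))) = 1)
Function('s')(Q, y) = Mul(Rational(1, 2), Pow(y, -1)) (Function('s')(Q, y) = Pow(Mul(2, y), -1) = Mul(Rational(1, 2), Pow(y, -1)))
Function('G')(S) = Mul(Rational(1, 2), Pow(S, -1))
Mul(Add(Function('x')(37, -51), Function('G')(-13)), Pow(Add(3360, 4648), -1)) = Mul(Add(-44, Mul(Rational(1, 2), Pow(-13, -1))), Pow(Add(3360, 4648), -1)) = Mul(Add(-44, Mul(Rational(1, 2), Rational(-1, 13))), Pow(8008, -1)) = Mul(Add(-44, Rational(-1, 26)), Rational(1, 8008)) = Mul(Rational(-1145, 26), Rational(1, 8008)) = Rational(-1145, 208208)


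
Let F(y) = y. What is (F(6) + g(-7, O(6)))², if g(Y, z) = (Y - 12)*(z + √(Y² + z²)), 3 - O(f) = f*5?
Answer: 550219 - 19722*√778 ≈ 120.13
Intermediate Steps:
O(f) = 3 - 5*f (O(f) = 3 - f*5 = 3 - 5*f)
g(Y, z) = (-12 + Y)*(z + √(Y² + z²))
(F(6) + g(-7, O(6)))² = (6 + (-12*(3 - 5*6) - 12*√((-7)² + (3 - 5*6)²) - 7*(3 - 5*6) - 7*√((-7)² + (3 - 5*6)²)))² = (6 + (-12*(3 - 30) - 12*√(49 + (3 - 30)²) - 7*(3 - 30) - 7*√(49 + (3 - 30)²)))² = (6 + (-12*(-27) - 12*√(49 + (-27)²) - 7*(-27) - 7*√(49 + (-27)²)))² = (6 + (324 - 12*√(49 + 729) + 189 - 7*√(49 + 729)))² = (6 + (324 - 12*√778 + 189 - 7*√778))² = (6 + (513 - 19*√778))² = (519 - 19*√778)²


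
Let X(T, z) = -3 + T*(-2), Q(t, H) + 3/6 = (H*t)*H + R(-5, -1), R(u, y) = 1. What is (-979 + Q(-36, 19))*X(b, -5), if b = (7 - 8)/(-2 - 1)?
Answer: 307439/6 ≈ 51240.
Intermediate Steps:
Q(t, H) = ½ + t*H² (Q(t, H) = -½ + ((H*t)*H + 1) = -½ + (t*H² + 1) = -½ + (1 + t*H²) = ½ + t*H²)
b = ⅓ (b = -1/(-3) = -1*(-⅓) = ⅓ ≈ 0.33333)
X(T, z) = -3 - 2*T
(-979 + Q(-36, 19))*X(b, -5) = (-979 + (½ - 36*19²))*(-3 - 2*⅓) = (-979 + (½ - 36*361))*(-3 - ⅔) = (-979 + (½ - 12996))*(-11/3) = (-979 - 25991/2)*(-11/3) = -27949/2*(-11/3) = 307439/6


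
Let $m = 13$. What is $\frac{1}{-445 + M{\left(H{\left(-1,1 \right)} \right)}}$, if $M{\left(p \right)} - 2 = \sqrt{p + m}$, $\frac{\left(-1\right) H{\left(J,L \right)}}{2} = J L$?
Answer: $- \frac{443}{196234} - \frac{\sqrt{15}}{196234} \approx -0.0022772$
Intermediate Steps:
$H{\left(J,L \right)} = - 2 J L$
$M{\left(p \right)} = 2 + \sqrt{13 + p}$ ($M{\left(p \right)} = 2 + \sqrt{p + 13} = 2 + \sqrt{13 + p}$)
$\frac{1}{-445 + M{\left(H{\left(-1,1 \right)} \right)}} = \frac{1}{-445 + \left(2 + \sqrt{13 - \left(-2\right) 1}\right)} = \frac{1}{-445 + \left(2 + \sqrt{13 + 2}\right)} = \frac{1}{-445 + \left(2 + \sqrt{15}\right)} = \frac{1}{-443 + \sqrt{15}}$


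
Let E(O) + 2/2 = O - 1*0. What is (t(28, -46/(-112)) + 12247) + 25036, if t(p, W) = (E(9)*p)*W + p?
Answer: 37403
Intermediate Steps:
E(O) = -1 + O (E(O) = -1 + (O - 1*0) = -1 + (O + 0) = -1 + O)
t(p, W) = p + 8*W*p (t(p, W) = ((-1 + 9)*p)*W + p = (8*p)*W + p = 8*W*p + p = p + 8*W*p)
(t(28, -46/(-112)) + 12247) + 25036 = (28*(1 + 8*(-46/(-112))) + 12247) + 25036 = (28*(1 + 8*(-46*(-1/112))) + 12247) + 25036 = (28*(1 + 8*(23/56)) + 12247) + 25036 = (28*(1 + 23/7) + 12247) + 25036 = (28*(30/7) + 12247) + 25036 = (120 + 12247) + 25036 = 12367 + 25036 = 37403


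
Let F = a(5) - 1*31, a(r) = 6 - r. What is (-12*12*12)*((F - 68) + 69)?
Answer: 50112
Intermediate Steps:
F = -30 (F = (6 - 1*5) - 1*31 = (6 - 5) - 31 = 1 - 31 = -30)
(-12*12*12)*((F - 68) + 69) = (-12*12*12)*((-30 - 68) + 69) = (-144*12)*(-98 + 69) = -1728*(-29) = 50112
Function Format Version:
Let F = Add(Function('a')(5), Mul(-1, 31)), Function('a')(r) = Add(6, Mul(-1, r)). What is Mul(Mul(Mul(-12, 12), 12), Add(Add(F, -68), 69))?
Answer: 50112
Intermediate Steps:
F = -30 (F = Add(Add(6, Mul(-1, 5)), Mul(-1, 31)) = Add(Add(6, -5), -31) = Add(1, -31) = -30)
Mul(Mul(Mul(-12, 12), 12), Add(Add(F, -68), 69)) = Mul(Mul(Mul(-12, 12), 12), Add(Add(-30, -68), 69)) = Mul(Mul(-144, 12), Add(-98, 69)) = Mul(-1728, -29) = 50112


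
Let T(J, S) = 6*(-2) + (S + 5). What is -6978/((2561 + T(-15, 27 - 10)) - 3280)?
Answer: 6978/709 ≈ 9.8420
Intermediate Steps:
T(J, S) = -7 + S (T(J, S) = -12 + (5 + S) = -7 + S)
-6978/((2561 + T(-15, 27 - 10)) - 3280) = -6978/((2561 + (-7 + (27 - 10))) - 3280) = -6978/((2561 + (-7 + 17)) - 3280) = -6978/((2561 + 10) - 3280) = -6978/(2571 - 3280) = -6978/(-709) = -6978*(-1/709) = 6978/709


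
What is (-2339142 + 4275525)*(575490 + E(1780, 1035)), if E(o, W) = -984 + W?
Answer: 1114467808203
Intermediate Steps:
(-2339142 + 4275525)*(575490 + E(1780, 1035)) = (-2339142 + 4275525)*(575490 + (-984 + 1035)) = 1936383*(575490 + 51) = 1936383*575541 = 1114467808203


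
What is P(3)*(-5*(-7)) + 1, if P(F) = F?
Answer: 106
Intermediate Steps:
P(3)*(-5*(-7)) + 1 = 3*(-5*(-7)) + 1 = 3*35 + 1 = 105 + 1 = 106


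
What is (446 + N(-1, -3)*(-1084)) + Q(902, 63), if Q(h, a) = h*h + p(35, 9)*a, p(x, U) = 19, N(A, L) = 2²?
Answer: 810911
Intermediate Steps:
N(A, L) = 4
Q(h, a) = h² + 19*a (Q(h, a) = h*h + 19*a = h² + 19*a)
(446 + N(-1, -3)*(-1084)) + Q(902, 63) = (446 + 4*(-1084)) + (902² + 19*63) = (446 - 4336) + (813604 + 1197) = -3890 + 814801 = 810911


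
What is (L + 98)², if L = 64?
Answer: 26244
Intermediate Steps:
(L + 98)² = (64 + 98)² = 162² = 26244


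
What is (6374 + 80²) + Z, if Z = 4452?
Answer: 17226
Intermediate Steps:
(6374 + 80²) + Z = (6374 + 80²) + 4452 = (6374 + 6400) + 4452 = 12774 + 4452 = 17226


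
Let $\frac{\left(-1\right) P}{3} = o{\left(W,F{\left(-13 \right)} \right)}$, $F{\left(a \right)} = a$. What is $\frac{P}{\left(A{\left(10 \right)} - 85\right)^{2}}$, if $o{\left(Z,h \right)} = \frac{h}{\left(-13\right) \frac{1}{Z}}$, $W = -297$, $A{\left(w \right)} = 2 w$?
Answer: $\frac{891}{4225} \approx 0.21089$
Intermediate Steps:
$o{\left(Z,h \right)} = - \frac{Z h}{13}$ ($o{\left(Z,h \right)} = h \left(- \frac{Z}{13}\right) = - \frac{Z h}{13}$)
$P = 891$ ($P = - 3 \left(\left(- \frac{1}{13}\right) \left(-297\right) \left(-13\right)\right) = \left(-3\right) \left(-297\right) = 891$)
$\frac{P}{\left(A{\left(10 \right)} - 85\right)^{2}} = \frac{891}{\left(2 \cdot 10 - 85\right)^{2}} = \frac{891}{\left(20 - 85\right)^{2}} = \frac{891}{\left(-65\right)^{2}} = \frac{891}{4225}$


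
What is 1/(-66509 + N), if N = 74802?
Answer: 1/8293 ≈ 0.00012058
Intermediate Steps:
1/(-66509 + N) = 1/(-66509 + 74802) = 1/8293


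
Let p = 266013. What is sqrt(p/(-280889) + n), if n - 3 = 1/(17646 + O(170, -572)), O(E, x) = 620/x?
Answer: sqrt(1031272172843745142198343)/708745585247 ≈ 1.4328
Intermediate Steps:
n = 7569812/2523223 (n = 3 + 1/(17646 + 620/(-572)) = 3 + 1/(17646 + 620*(-1/572)) = 3 + 1/(17646 - 155/143) = 3 + 1/(2523223/143) = 3 + 143/2523223 = 7569812/2523223 ≈ 3.0001)
sqrt(p/(-280889) + n) = sqrt(266013/(-280889) + 7569812/2523223) = sqrt(266013*(-1/280889) + 7569812/2523223) = sqrt(-266013/280889 + 7569812/2523223) = sqrt(1455066802969/708745585247) = sqrt(1031272172843745142198343)/708745585247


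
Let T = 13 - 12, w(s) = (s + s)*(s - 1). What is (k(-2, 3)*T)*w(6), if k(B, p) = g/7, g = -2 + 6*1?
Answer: 240/7 ≈ 34.286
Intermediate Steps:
g = 4 (g = -2 + 6 = 4)
w(s) = 2*s*(-1 + s) (w(s) = (2*s)*(-1 + s) = 2*s*(-1 + s))
k(B, p) = 4/7
T = 1
(k(-2, 3)*T)*w(6) = ((4/7)*1)*(2*6*(-1 + 6)) = 4*(2*6*5)/7 = (4/7)*60 = 240/7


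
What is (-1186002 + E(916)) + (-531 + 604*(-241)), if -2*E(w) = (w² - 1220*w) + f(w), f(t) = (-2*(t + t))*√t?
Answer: -1192865 + 3664*√229 ≈ -1.1374e+6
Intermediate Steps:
f(t) = -4*t^(3/2) (f(t) = (-4*t)*√t = -4*t^(3/2))
E(w) = 2*w^(3/2) + 610*w - w²/2 (E(w) = -((w² - 1220*w) - 4*w^(3/2))/2 = -(w² - 1220*w - 4*w^(3/2))/2 = 2*w^(3/2) + 610*w - w²/2)
(-1186002 + E(916)) + (-531 + 604*(-241)) = (-1186002 + (2*916^(3/2) + 610*916 - ½*916²)) + (-531 + 604*(-241)) = (-1186002 + (2*(1832*√229) + 558760 - ½*839056)) + (-531 - 145564) = (-1186002 + (3664*√229 + 558760 - 419528)) - 146095 = (-1186002 + (139232 + 3664*√229)) - 146095 = (-1046770 + 3664*√229) - 146095 = -1192865 + 3664*√229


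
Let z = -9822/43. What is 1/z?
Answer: -43/9822 ≈ -0.0043779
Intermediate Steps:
z = -9822/43 (z = -9822*1/43 = -9822/43 ≈ -228.42)
1/z = 1/(-9822/43) = -43/9822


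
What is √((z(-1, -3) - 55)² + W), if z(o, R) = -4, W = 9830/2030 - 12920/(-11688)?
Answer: √306717072354273/296583 ≈ 59.050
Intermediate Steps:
W = 1764008/296583 (W = 9830*(1/2030) - 12920*(-1/11688) = 983/203 + 1615/1461 = 1764008/296583 ≈ 5.9478)
√((z(-1, -3) - 55)² + W) = √((-4 - 55)² + 1764008/296583) = √((-59)² + 1764008/296583) = √(3481 + 1764008/296583) = √(1034169431/296583) = √306717072354273/296583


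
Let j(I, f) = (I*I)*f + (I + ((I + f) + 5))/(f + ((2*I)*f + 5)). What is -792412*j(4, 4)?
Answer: -2092760092/41 ≈ -5.1043e+7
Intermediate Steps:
j(I, f) = f*I² + (5 + f + 2*I)/(5 + f + 2*I*f) (j(I, f) = I²*f + (I + (5 + I + f))/(f + (2*I*f + 5)) = f*I² + (5 + f + 2*I)/(f + (5 + 2*I*f)) = f*I² + (5 + f + 2*I)/(5 + f + 2*I*f))
-792412*j(4, 4) = -792412*(5 + 4 + 2*4 + 4²*4² + 2*4³*4² + 5*4*4²)/(5 + 4 + 2*4*4) = -792412*(5 + 4 + 8 + 16*16 + 2*64*16 + 5*4*16)/(5 + 4 + 32) = -792412*(5 + 4 + 8 + 256 + 2048 + 320)/41 = -792412*2641/41 = -2092760092/41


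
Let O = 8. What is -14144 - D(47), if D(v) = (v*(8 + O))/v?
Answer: -14160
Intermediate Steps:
D(v) = 16 (D(v) = (v*(8 + 8))/v = (v*16)/v = (16*v)/v = 16)
-14144 - D(47) = -14144 - 1*16 = -14144 - 16 = -14160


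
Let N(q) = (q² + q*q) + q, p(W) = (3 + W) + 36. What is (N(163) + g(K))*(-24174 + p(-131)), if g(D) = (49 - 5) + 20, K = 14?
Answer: -1294955090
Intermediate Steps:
p(W) = 39 + W
g(D) = 64 (g(D) = 44 + 20 = 64)
N(q) = q + 2*q² (N(q) = (q² + q²) + q = 2*q² + q = q + 2*q²)
(N(163) + g(K))*(-24174 + p(-131)) = (163*(1 + 2*163) + 64)*(-24174 + (39 - 131)) = (163*(1 + 326) + 64)*(-24174 - 92) = (163*327 + 64)*(-24266) = (53301 + 64)*(-24266) = 53365*(-24266) = -1294955090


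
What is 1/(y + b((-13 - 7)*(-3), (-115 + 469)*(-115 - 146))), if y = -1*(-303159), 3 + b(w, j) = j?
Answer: 1/210762 ≈ 4.7447e-6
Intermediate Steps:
b(w, j) = -3 + j
y = 303159
1/(y + b((-13 - 7)*(-3), (-115 + 469)*(-115 - 146))) = 1/(303159 + (-3 + (-115 + 469)*(-115 - 146))) = 1/(303159 + (-3 + 354*(-261))) = 1/(303159 + (-3 - 92394)) = 1/(303159 - 92397) = 1/210762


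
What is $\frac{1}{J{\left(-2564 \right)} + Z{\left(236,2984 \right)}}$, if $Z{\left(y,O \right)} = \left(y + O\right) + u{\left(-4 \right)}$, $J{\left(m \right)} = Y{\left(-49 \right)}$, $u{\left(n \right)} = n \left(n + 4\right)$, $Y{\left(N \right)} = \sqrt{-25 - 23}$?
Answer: $\frac{805}{2592112} - \frac{i \sqrt{3}}{2592112} \approx 0.00031056 - 6.682 \cdot 10^{-7} i$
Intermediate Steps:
$Y{\left(N \right)} = 4 i \sqrt{3}$ ($Y{\left(N \right)} = \sqrt{-48} = 4 i \sqrt{3}$)
$u{\left(n \right)} = n \left(4 + n\right)$
$J{\left(m \right)} = 4 i \sqrt{3}$
$Z{\left(y,O \right)} = O + y$ ($Z{\left(y,O \right)} = \left(y + O\right) - 4 \left(4 - 4\right) = \left(O + y\right) - 0 = \left(O + y\right) + 0 = O + y$)
$\frac{1}{J{\left(-2564 \right)} + Z{\left(236,2984 \right)}} = \frac{1}{4 i \sqrt{3} + \left(2984 + 236\right)} = \frac{1}{4 i \sqrt{3} + 3220} = \frac{1}{3220 + 4 i \sqrt{3}}$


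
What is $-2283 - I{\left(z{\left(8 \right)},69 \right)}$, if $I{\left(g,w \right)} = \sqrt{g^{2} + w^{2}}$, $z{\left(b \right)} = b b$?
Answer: $-2283 - \sqrt{8857} \approx -2377.1$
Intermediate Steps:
$z{\left(b \right)} = b^{2}$
$-2283 - I{\left(z{\left(8 \right)},69 \right)} = -2283 - \sqrt{\left(8^{2}\right)^{2} + 69^{2}} = -2283 - \sqrt{64^{2} + 4761} = -2283 - \sqrt{4096 + 4761} = -2283 - \sqrt{8857}$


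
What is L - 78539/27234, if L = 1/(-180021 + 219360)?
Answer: -343290943/119039814 ≈ -2.8838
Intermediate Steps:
L = 1/39339 ≈ 2.5420e-5
L - 78539/27234 = 1/39339 - 78539/27234 = -343290943/119039814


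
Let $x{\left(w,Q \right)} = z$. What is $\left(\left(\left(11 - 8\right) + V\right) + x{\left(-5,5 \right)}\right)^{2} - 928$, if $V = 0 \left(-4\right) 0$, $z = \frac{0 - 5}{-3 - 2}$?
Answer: $-912$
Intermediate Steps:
$z = 1$ ($z = - \frac{5}{-5} = \left(-5\right) \left(- \frac{1}{5}\right) = 1$)
$V = 0$ ($V = 0 \cdot 0 = 0$)
$x{\left(w,Q \right)} = 1$
$\left(\left(\left(11 - 8\right) + V\right) + x{\left(-5,5 \right)}\right)^{2} - 928 = \left(\left(\left(11 - 8\right) + 0\right) + 1\right)^{2} - 928 = \left(\left(3 + 0\right) + 1\right)^{2} - 928 = \left(3 + 1\right)^{2} - 928 = 4^{2} - 928 = 16 - 928 = -912$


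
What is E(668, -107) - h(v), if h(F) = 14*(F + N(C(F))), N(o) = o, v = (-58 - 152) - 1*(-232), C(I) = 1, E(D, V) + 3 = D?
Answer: 343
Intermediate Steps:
E(D, V) = -3 + D
v = 22 (v = -210 + 232 = 22)
h(F) = 14 + 14*F (h(F) = 14*(F + 1) = 14*(1 + F) = 14 + 14*F)
E(668, -107) - h(v) = (-3 + 668) - (14 + 14*22) = 665 - (14 + 308) = 665 - 1*322 = 665 - 322 = 343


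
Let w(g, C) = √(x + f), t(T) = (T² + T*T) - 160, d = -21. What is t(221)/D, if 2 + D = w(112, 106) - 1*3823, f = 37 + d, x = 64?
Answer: -74604330/2926109 - 390088*√5/14630545 ≈ -25.556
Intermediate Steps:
t(T) = -160 + 2*T² (t(T) = (T² + T²) - 160 = 2*T² - 160 = -160 + 2*T²)
f = 16 (f = 37 - 21 = 16)
w(g, C) = 4*√5 (w(g, C) = √(64 + 16) = √80 = 4*√5)
D = -3825 + 4*√5 (D = -2 + (4*√5 - 1*3823) = -2 + (4*√5 - 3823) = -2 + (-3823 + 4*√5) = -3825 + 4*√5 ≈ -3816.1)
t(221)/D = (-160 + 2*221²)/(-3825 + 4*√5) = (-160 + 2*48841)/(-3825 + 4*√5) = (-160 + 97682)/(-3825 + 4*√5) = 97522/(-3825 + 4*√5)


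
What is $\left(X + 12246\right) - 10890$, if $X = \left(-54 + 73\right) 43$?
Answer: $2173$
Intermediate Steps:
$X = 817$ ($X = 19 \cdot 43 = 817$)
$\left(X + 12246\right) - 10890 = \left(817 + 12246\right) - 10890 = 13063 - 10890 = 2173$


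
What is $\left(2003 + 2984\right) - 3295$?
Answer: $1692$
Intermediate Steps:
$\left(2003 + 2984\right) - 3295 = 4987 - 3295 = 1692$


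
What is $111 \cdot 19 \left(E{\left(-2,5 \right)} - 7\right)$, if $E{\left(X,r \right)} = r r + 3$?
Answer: $44289$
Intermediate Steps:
$E{\left(X,r \right)} = 3 + r^{2}$ ($E{\left(X,r \right)} = r^{2} + 3 = 3 + r^{2}$)
$111 \cdot 19 \left(E{\left(-2,5 \right)} - 7\right) = 111 \cdot 19 \left(\left(3 + 5^{2}\right) - 7\right) = 111 \cdot 19 \left(\left(3 + 25\right) - 7\right) = 111 \cdot 19 \left(28 - 7\right) = 111 \cdot 19 \cdot 21 = 111 \cdot 399 = 44289$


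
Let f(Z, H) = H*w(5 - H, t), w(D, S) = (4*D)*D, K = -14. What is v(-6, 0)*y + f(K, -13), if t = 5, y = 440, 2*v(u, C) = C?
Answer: -16848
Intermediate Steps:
v(u, C) = C/2
w(D, S) = 4*D²
f(Z, H) = 4*H*(5 - H)² (f(Z, H) = H*(4*(5 - H)²) = 4*H*(5 - H)²)
v(-6, 0)*y + f(K, -13) = ((½)*0)*440 + 4*(-13)*(-5 - 13)² = 0*440 + 4*(-13)*(-18)² = 0 + 4*(-13)*324 = 0 - 16848 = -16848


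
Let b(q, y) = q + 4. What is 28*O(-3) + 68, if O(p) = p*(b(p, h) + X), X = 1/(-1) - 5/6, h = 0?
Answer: 138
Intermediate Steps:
b(q, y) = 4 + q
X = -11/6 (X = 1*(-1) - 5*1/6 = -1 - 5/6 = -11/6 ≈ -1.8333)
O(p) = p*(13/6 + p) (O(p) = p*((4 + p) - 11/6) = p*(13/6 + p))
28*O(-3) + 68 = 28*((1/6)*(-3)*(13 + 6*(-3))) + 68 = 28*((1/6)*(-3)*(13 - 18)) + 68 = 28*((1/6)*(-3)*(-5)) + 68 = 28*(5/2) + 68 = 70 + 68 = 138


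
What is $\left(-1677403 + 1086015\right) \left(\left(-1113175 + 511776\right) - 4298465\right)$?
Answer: $2897720771232$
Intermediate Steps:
$\left(-1677403 + 1086015\right) \left(\left(-1113175 + 511776\right) - 4298465\right) = - 591388 \left(-601399 - 4298465\right) = \left(-591388\right) \left(-4899864\right) = 2897720771232$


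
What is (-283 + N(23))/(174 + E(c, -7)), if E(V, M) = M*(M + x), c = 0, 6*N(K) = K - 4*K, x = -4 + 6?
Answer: -31/22 ≈ -1.4091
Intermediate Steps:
x = 2
N(K) = -K/2 (N(K) = (K - 4*K)/6 = (-3*K)/6 = -K/2)
E(V, M) = M*(2 + M) (E(V, M) = M*(M + 2) = M*(2 + M))
(-283 + N(23))/(174 + E(c, -7)) = (-283 - ½*23)/(174 - 7*(2 - 7)) = (-283 - 23/2)/(174 - 7*(-5)) = -589/(2*(174 + 35)) = -589/2/209 = -589/2*1/209 = -31/22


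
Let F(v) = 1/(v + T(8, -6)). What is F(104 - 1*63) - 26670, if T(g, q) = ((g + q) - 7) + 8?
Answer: -1173479/44 ≈ -26670.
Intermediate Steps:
T(g, q) = 1 + g + q (T(g, q) = (-7 + g + q) + 8 = 1 + g + q)
F(v) = 1/(3 + v) (F(v) = 1/(v + (1 + 8 - 6)) = 1/(v + 3) = 1/(3 + v))
F(104 - 1*63) - 26670 = 1/(3 + (104 - 1*63)) - 26670 = 1/(3 + (104 - 63)) - 26670 = 1/(3 + 41) - 26670 = 1/44 - 26670 = -1173479/44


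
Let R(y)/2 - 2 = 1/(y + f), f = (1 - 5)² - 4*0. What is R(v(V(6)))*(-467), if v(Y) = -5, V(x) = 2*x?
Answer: -21482/11 ≈ -1952.9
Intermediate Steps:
f = 16 (f = (-4)² + 0 = 16 + 0 = 16)
R(y) = 4 + 2/(16 + y) (R(y) = 4 + 2/(y + 16) = 4 + 2/(16 + y))
R(v(V(6)))*(-467) = (2*(33 + 2*(-5))/(16 - 5))*(-467) = (2*(33 - 10)/11)*(-467) = (2*(1/11)*23)*(-467) = (46/11)*(-467) = -21482/11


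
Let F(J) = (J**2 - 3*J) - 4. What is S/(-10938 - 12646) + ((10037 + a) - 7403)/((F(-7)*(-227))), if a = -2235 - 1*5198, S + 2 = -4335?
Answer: 8098025/16060704 ≈ 0.50421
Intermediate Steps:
S = -4337 (S = -2 - 4335 = -4337)
F(J) = -4 + J**2 - 3*J
a = -7433 (a = -2235 - 5198 = -7433)
S/(-10938 - 12646) + ((10037 + a) - 7403)/((F(-7)*(-227))) = -4337/(-10938 - 12646) + ((10037 - 7433) - 7403)/(((-4 + (-7)**2 - 3*(-7))*(-227))) = -4337/(-23584) + (2604 - 7403)/(((-4 + 49 + 21)*(-227))) = -4337*(-1/23584) - 4799/(66*(-227)) = 4337/23584 - 4799/(-14982) = 4337/23584 - 4799*(-1/14982) = 4337/23584 + 4799/14982 = 8098025/16060704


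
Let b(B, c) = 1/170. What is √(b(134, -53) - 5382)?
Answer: I*√155539630/170 ≈ 73.362*I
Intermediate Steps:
b(B, c) = 1/170
√(b(134, -53) - 5382) = √(1/170 - 5382) = √(-914939/170) = I*√155539630/170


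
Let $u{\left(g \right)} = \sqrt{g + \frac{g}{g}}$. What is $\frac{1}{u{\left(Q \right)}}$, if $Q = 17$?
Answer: $\frac{\sqrt{2}}{6} \approx 0.2357$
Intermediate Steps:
$u{\left(g \right)} = \sqrt{1 + g}$ ($u{\left(g \right)} = \sqrt{g + 1} = \sqrt{1 + g}$)
$\frac{1}{u{\left(Q \right)}} = \frac{1}{\sqrt{1 + 17}} = \frac{1}{\sqrt{18}} = \frac{1}{3 \sqrt{2}} = \frac{\sqrt{2}}{6}$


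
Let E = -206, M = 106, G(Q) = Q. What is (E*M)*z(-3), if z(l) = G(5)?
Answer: -109180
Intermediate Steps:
z(l) = 5
(E*M)*z(-3) = -206*106*5 = -21836*5 = -109180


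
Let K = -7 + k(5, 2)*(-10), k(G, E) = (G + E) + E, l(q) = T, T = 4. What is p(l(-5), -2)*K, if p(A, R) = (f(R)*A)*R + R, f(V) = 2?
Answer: 1746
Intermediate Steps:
l(q) = 4
k(G, E) = G + 2*E (k(G, E) = (E + G) + E = G + 2*E)
K = -97 (K = -7 + (5 + 2*2)*(-10) = -7 + (5 + 4)*(-10) = -7 + 9*(-10) = -7 - 90 = -97)
p(A, R) = R + 2*A*R (p(A, R) = (2*A)*R + R = 2*A*R + R = R + 2*A*R)
p(l(-5), -2)*K = -2*(1 + 2*4)*(-97) = -2*(1 + 8)*(-97) = -2*9*(-97) = -18*(-97) = 1746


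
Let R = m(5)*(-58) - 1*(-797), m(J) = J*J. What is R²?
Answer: 426409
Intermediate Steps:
m(J) = J²
R = -653 (R = 5²*(-58) - 1*(-797) = 25*(-58) + 797 = -1450 + 797 = -653)
R² = (-653)² = 426409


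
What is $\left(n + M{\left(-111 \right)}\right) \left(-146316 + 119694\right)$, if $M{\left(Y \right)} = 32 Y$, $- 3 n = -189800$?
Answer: $-1589723856$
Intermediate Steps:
$n = \frac{189800}{3}$ ($n = \left(- \frac{1}{3}\right) \left(-189800\right) = \frac{189800}{3} \approx 63267.0$)
$\left(n + M{\left(-111 \right)}\right) \left(-146316 + 119694\right) = \left(\frac{189800}{3} + 32 \left(-111\right)\right) \left(-146316 + 119694\right) = \left(\frac{189800}{3} - 3552\right) \left(-26622\right) = \frac{179144}{3} \left(-26622\right) = -1589723856$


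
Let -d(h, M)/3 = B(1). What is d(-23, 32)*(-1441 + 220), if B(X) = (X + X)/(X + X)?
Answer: 3663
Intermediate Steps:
B(X) = 1 (B(X) = (2*X)/((2*X)) = (2*X)*(1/(2*X)) = 1)
d(h, M) = -3 (d(h, M) = -3*1 = -3)
d(-23, 32)*(-1441 + 220) = -3*(-1441 + 220) = -3*(-1221) = 3663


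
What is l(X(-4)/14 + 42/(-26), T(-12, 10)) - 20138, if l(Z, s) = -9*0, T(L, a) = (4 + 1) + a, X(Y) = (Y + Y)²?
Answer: -20138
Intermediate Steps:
X(Y) = 4*Y² (X(Y) = (2*Y)² = 4*Y²)
T(L, a) = 5 + a
l(Z, s) = 0
l(X(-4)/14 + 42/(-26), T(-12, 10)) - 20138 = 0 - 20138 = -20138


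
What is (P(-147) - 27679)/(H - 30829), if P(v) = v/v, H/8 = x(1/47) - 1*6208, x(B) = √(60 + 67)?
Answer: 2227885254/6479114921 + 221424*√127/6479114921 ≈ 0.34424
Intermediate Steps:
x(B) = √127
H = -49664 + 8*√127 (H = 8*(√127 - 1*6208) = 8*(√127 - 6208) = 8*(-6208 + √127) = -49664 + 8*√127 ≈ -49574.)
P(v) = 1
(P(-147) - 27679)/(H - 30829) = (1 - 27679)/((-49664 + 8*√127) - 30829) = -27678/(-80493 + 8*√127)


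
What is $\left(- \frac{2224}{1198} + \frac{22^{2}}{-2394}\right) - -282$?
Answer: $\frac{200718824}{717003} \approx 279.94$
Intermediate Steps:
$\left(- \frac{2224}{1198} + \frac{22^{2}}{-2394}\right) - -282 = \left(\left(-2224\right) \frac{1}{1198} + 484 \left(- \frac{1}{2394}\right)\right) + 282 = \left(- \frac{1112}{599} - \frac{242}{1197}\right) + 282 = - \frac{1476022}{717003} + 282 = \frac{200718824}{717003}$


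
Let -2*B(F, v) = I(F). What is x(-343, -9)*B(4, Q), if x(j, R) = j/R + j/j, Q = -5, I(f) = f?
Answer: -704/9 ≈ -78.222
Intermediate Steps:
B(F, v) = -F/2
x(j, R) = 1 + j/R (x(j, R) = j/R + 1 = 1 + j/R)
x(-343, -9)*B(4, Q) = ((-9 - 343)/(-9))*(-½*4) = -⅑*(-352)*(-2) = (352/9)*(-2) = -704/9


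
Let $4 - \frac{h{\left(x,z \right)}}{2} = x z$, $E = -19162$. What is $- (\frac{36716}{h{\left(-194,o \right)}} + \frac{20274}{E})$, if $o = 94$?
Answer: $\frac{4505441}{87378720} \approx 0.051562$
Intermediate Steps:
$h{\left(x,z \right)} = 8 - 2 x z$
$- (\frac{36716}{h{\left(-194,o \right)}} + \frac{20274}{E}) = - (\frac{36716}{8 - \left(-388\right) 94} + \frac{20274}{-19162}) = - (\frac{36716}{8 + 36472} + 20274 \left(- \frac{1}{19162}\right)) = - (\frac{36716}{36480} - \frac{10137}{9581}) = - (36716 \cdot \frac{1}{36480} - \frac{10137}{9581}) = - (\frac{9179}{9120} - \frac{10137}{9581}) = \left(-1\right) \left(- \frac{4505441}{87378720}\right) = \frac{4505441}{87378720}$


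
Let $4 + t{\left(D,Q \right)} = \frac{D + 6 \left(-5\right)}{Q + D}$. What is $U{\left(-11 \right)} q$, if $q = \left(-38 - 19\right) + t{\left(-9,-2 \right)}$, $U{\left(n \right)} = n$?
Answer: $632$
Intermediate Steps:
$t{\left(D,Q \right)} = -4 + \frac{-30 + D}{D + Q}$ ($t{\left(D,Q \right)} = -4 + \frac{D + 6 \left(-5\right)}{Q + D} = -4 + \frac{D - 30}{D + Q} = -4 + \frac{-30 + D}{D + Q}$)
$q = - \frac{632}{11}$ ($q = \left(-38 - 19\right) + \frac{-30 - -8 - -27}{-9 - 2} = -57 + \frac{-30 + 8 + 27}{-11} = -57 - \frac{5}{11} = - \frac{632}{11} \approx -57.455$)
$U{\left(-11 \right)} q = \left(-11\right) \left(- \frac{632}{11}\right) = 632$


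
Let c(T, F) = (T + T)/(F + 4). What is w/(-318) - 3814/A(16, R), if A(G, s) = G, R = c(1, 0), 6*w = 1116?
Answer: -101319/424 ≈ -238.96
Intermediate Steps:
w = 186 (w = (1/6)*1116 = 186)
c(T, F) = 2*T/(4 + F) (c(T, F) = (2*T)/(4 + F) = 2*T/(4 + F))
R = 1/2 (R = 2*1/(4 + 0) = 2*1/4 = 2*1*(1/4) = 1/2 ≈ 0.50000)
w/(-318) - 3814/A(16, R) = 186/(-318) - 3814/16 = 186*(-1/318) - 3814*1/16 = -31/53 - 1907/8 = -101319/424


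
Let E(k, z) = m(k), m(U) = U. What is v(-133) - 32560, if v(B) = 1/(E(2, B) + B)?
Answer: -4265361/131 ≈ -32560.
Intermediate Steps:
E(k, z) = k
v(B) = 1/(2 + B)
v(-133) - 32560 = 1/(2 - 133) - 32560 = 1/(-131) - 32560 = -1/131 - 32560 = -4265361/131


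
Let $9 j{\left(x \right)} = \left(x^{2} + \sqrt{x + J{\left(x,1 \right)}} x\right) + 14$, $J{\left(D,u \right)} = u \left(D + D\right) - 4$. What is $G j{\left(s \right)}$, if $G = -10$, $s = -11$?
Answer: $-150 + \frac{110 i \sqrt{37}}{9} \approx -150.0 + 74.345 i$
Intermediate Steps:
$J{\left(D,u \right)} = -4 + 2 D u$ ($J{\left(D,u \right)} = u 2 D - 4 = 2 D u - 4 = -4 + 2 D u$)
$j{\left(x \right)} = \frac{14}{9} + \frac{x^{2}}{9} + \frac{x \sqrt{-4 + 3 x}}{9}$ ($j{\left(x \right)} = \frac{\left(x^{2} + \sqrt{x + \left(-4 + 2 x 1\right)} x\right) + 14}{9} = \frac{\left(x^{2} + \sqrt{x + \left(-4 + 2 x\right)} x\right) + 14}{9} = \frac{\left(x^{2} + \sqrt{-4 + 3 x} x\right) + 14}{9} = \frac{\left(x^{2} + x \sqrt{-4 + 3 x}\right) + 14}{9} = \frac{14 + x^{2} + x \sqrt{-4 + 3 x}}{9} = \frac{14}{9} + \frac{x^{2}}{9} + \frac{x \sqrt{-4 + 3 x}}{9}$)
$G j{\left(s \right)} = - 10 \left(\frac{14}{9} + \frac{\left(-11\right)^{2}}{9} + \frac{1}{9} \left(-11\right) \sqrt{-4 + 3 \left(-11\right)}\right) = - 10 \left(\frac{14}{9} + \frac{1}{9} \cdot 121 + \frac{1}{9} \left(-11\right) \sqrt{-4 - 33}\right) = - 10 \left(\frac{14}{9} + \frac{121}{9} + \frac{1}{9} \left(-11\right) \sqrt{-37}\right) = - 10 \left(\frac{14}{9} + \frac{121}{9} + \frac{1}{9} \left(-11\right) i \sqrt{37}\right) = - 10 \left(\frac{14}{9} + \frac{121}{9} - \frac{11 i \sqrt{37}}{9}\right) = - 10 \left(15 - \frac{11 i \sqrt{37}}{9}\right) = -150 + \frac{110 i \sqrt{37}}{9}$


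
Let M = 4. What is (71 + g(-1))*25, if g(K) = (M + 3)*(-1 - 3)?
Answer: 1075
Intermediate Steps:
g(K) = -28 (g(K) = (4 + 3)*(-1 - 3) = 7*(-4) = -28)
(71 + g(-1))*25 = (71 - 28)*25 = 43*25 = 1075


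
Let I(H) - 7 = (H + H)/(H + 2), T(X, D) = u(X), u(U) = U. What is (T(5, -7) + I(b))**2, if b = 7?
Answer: 14884/81 ≈ 183.75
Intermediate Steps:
T(X, D) = X
I(H) = 7 + 2*H/(2 + H) (I(H) = 7 + (H + H)/(H + 2) = 7 + (2*H)/(2 + H) = 7 + 2*H/(2 + H))
(T(5, -7) + I(b))**2 = (5 + (14 + 9*7)/(2 + 7))**2 = (5 + (14 + 63)/9)**2 = (5 + (1/9)*77)**2 = (5 + 77/9)**2 = (122/9)**2 = 14884/81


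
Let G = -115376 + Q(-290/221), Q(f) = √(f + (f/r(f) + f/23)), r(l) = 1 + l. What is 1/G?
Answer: -879684312/101494457159707 - √658909290/202988914319414 ≈ -8.6674e-6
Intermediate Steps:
Q(f) = √(24*f/23 + f/(1 + f)) (Q(f) = √(f + (f/(1 + f) + f/23)) = √(f + (f/23 + f/(1 + f))) = √(24*f/23 + f/(1 + f)))
G = -115376 + √658909290/15249 (G = -115376 + √23*√((-290/221)*(47 + 24*(-290/221))/(1 - 290/221))/23 = -115376 + √23*√((-290*1/221)*(47 + 24*(-290*1/221))/(1 - 290*1/221))/23 = -115376 + √23*√(-290*(47 + 24*(-290/221))/(221*(1 - 290/221)))/23 = -115376 + √23*√(-290*(47 - 6960/221)/(221*(-69/221)))/23 = -115376 + √23*√(-290/221*(-221/69)*3427/221)/23 = -115376 + √23*√(43210/663)/23 = -115376 + √23*(√28648230/663)/23 = -115376 + √658909290/15249 ≈ -1.1537e+5)
1/G = 1/(-115376 + √658909290/15249)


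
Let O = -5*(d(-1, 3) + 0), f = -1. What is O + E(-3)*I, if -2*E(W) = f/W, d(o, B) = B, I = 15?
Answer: -35/2 ≈ -17.500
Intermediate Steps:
O = -15 (O = -5*(3 + 0) = -5*3 = -15)
E(W) = 1/(2*W) (E(W) = -(-1)/(2*W) = 1/(2*W))
O + E(-3)*I = -15 + ((½)/(-3))*15 = -15 + ((½)*(-⅓))*15 = -15 - ⅙*15 = -15 - 5/2 = -35/2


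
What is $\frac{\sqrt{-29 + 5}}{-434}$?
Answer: $- \frac{i \sqrt{6}}{217} \approx - 0.011288 i$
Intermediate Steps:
$\frac{\sqrt{-29 + 5}}{-434} = - \frac{\sqrt{-24}}{434} = - \frac{2 i \sqrt{6}}{434} = - \frac{i \sqrt{6}}{217}$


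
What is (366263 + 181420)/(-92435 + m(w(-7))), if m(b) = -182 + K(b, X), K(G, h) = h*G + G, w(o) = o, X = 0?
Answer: -547683/92624 ≈ -5.9130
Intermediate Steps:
K(G, h) = G + G*h (K(G, h) = G*h + G = G + G*h)
m(b) = -182 + b (m(b) = -182 + b*(1 + 0) = -182 + b*1 = -182 + b)
(366263 + 181420)/(-92435 + m(w(-7))) = (366263 + 181420)/(-92435 + (-182 - 7)) = 547683/(-92435 - 189) = 547683/(-92624) = 547683*(-1/92624) = -547683/92624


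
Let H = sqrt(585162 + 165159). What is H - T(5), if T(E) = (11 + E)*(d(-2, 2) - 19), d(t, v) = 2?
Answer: 272 + 33*sqrt(689) ≈ 1138.2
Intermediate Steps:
H = 33*sqrt(689) (H = sqrt(750321) = 33*sqrt(689) ≈ 866.21)
T(E) = -187 - 17*E (T(E) = (11 + E)*(2 - 19) = (11 + E)*(-17) = -187 - 17*E)
H - T(5) = 33*sqrt(689) - (-187 - 17*5) = 33*sqrt(689) - (-187 - 85) = 33*sqrt(689) - 1*(-272) = 33*sqrt(689) + 272 = 272 + 33*sqrt(689)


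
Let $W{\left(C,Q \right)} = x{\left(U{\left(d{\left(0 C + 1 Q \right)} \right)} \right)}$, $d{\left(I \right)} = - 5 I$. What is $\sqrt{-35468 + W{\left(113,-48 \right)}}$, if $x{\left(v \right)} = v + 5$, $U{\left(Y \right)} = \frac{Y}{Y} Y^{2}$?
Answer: $\sqrt{22137} \approx 148.79$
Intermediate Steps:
$U{\left(Y \right)} = Y^{2}$ ($U{\left(Y \right)} = 1 Y^{2} = Y^{2}$)
$x{\left(v \right)} = 5 + v$
$W{\left(C,Q \right)} = 5 + 25 Q^{2}$ ($W{\left(C,Q \right)} = 5 + \left(- 5 \left(0 C + 1 Q\right)\right)^{2} = 5 + \left(- 5 \left(0 + Q\right)\right)^{2} = 5 + \left(- 5 Q\right)^{2} = 5 + 25 Q^{2}$)
$\sqrt{-35468 + W{\left(113,-48 \right)}} = \sqrt{-35468 + \left(5 + 25 \left(-48\right)^{2}\right)} = \sqrt{-35468 + \left(5 + 25 \cdot 2304\right)} = \sqrt{-35468 + \left(5 + 57600\right)} = \sqrt{-35468 + 57605} = \sqrt{22137}$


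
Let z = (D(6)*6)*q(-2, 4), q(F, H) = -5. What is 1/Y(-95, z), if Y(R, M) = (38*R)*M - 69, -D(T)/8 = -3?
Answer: 1/2599131 ≈ 3.8474e-7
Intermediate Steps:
D(T) = 24 (D(T) = -8*(-3) = 24)
z = -720 (z = (24*6)*(-5) = 144*(-5) = -720)
Y(R, M) = -69 + 38*M*R (Y(R, M) = 38*M*R - 69 = -69 + 38*M*R)
1/Y(-95, z) = 1/(-69 + 38*(-720)*(-95)) = 1/(-69 + 2599200) = 1/2599131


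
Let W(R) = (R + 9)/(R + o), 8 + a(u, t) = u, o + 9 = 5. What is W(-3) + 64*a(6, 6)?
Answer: -902/7 ≈ -128.86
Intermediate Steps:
o = -4 (o = -9 + 5 = -4)
a(u, t) = -8 + u
W(R) = (9 + R)/(-4 + R) (W(R) = (R + 9)/(R - 4) = (9 + R)/(-4 + R))
W(-3) + 64*a(6, 6) = (9 - 3)/(-4 - 3) + 64*(-8 + 6) = 6/(-7) + 64*(-2) = -⅐*6 - 128 = -6/7 - 128 = -902/7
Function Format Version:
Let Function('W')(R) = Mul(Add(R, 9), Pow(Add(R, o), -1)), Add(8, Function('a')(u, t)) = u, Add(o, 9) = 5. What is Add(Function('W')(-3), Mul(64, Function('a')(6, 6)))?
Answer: Rational(-902, 7) ≈ -128.86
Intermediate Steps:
o = -4 (o = Add(-9, 5) = -4)
Function('a')(u, t) = Add(-8, u)
Function('W')(R) = Mul(Pow(Add(-4, R), -1), Add(9, R)) (Function('W')(R) = Mul(Add(R, 9), Pow(Add(R, -4), -1)) = Mul(Add(9, R), Pow(Add(-4, R), -1)) = Mul(Pow(Add(-4, R), -1), Add(9, R)))
Add(Function('W')(-3), Mul(64, Function('a')(6, 6))) = Add(Mul(Pow(Add(-4, -3), -1), Add(9, -3)), Mul(64, Add(-8, 6))) = Add(Mul(Pow(-7, -1), 6), Mul(64, -2)) = Add(Mul(Rational(-1, 7), 6), -128) = Add(Rational(-6, 7), -128) = Rational(-902, 7)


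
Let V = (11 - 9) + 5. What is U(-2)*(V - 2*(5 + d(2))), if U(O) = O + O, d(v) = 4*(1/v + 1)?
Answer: 60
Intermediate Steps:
V = 7 (V = 2 + 5 = 7)
d(v) = 4 + 4/v (d(v) = 4*(1 + 1/v) = 4 + 4/v)
U(O) = 2*O
U(-2)*(V - 2*(5 + d(2))) = (2*(-2))*(7 - 2*(5 + (4 + 4/2))) = -4*(7 - 2*(5 + (4 + 4*(½)))) = -4*(7 - 2*(5 + (4 + 2))) = -4*(7 - 2*(5 + 6)) = -4*(7 - 2*11) = -4*(7 - 22) = -4*(-15) = 60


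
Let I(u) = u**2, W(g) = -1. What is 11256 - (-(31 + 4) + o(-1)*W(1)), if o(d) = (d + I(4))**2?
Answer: 11516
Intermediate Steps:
o(d) = (16 + d)**2 (o(d) = (d + 4**2)**2 = (d + 16)**2 = (16 + d)**2)
11256 - (-(31 + 4) + o(-1)*W(1)) = 11256 - (-(31 + 4) + (16 - 1)**2*(-1)) = 11256 - (-1*35 + 15**2*(-1)) = 11256 - (-35 + 225*(-1)) = 11256 - (-35 - 225) = 11256 - 1*(-260) = 11256 + 260 = 11516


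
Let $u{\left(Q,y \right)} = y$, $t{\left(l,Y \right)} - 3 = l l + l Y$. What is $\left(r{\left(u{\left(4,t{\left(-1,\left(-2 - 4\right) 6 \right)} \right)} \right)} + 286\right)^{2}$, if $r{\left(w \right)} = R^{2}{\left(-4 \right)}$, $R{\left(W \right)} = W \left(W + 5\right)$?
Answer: $91204$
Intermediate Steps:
$t{\left(l,Y \right)} = 3 + l^{2} + Y l$ ($t{\left(l,Y \right)} = 3 + \left(l l + l Y\right) = 3 + \left(l^{2} + Y l\right) = 3 + l^{2} + Y l$)
$R{\left(W \right)} = W \left(5 + W\right)$
$r{\left(w \right)} = 16$ ($r{\left(w \right)} = \left(- 4 \left(5 - 4\right)\right)^{2} = \left(\left(-4\right) 1\right)^{2} = \left(-4\right)^{2} = 16$)
$\left(r{\left(u{\left(4,t{\left(-1,\left(-2 - 4\right) 6 \right)} \right)} \right)} + 286\right)^{2} = \left(16 + 286\right)^{2} = 302^{2} = 91204$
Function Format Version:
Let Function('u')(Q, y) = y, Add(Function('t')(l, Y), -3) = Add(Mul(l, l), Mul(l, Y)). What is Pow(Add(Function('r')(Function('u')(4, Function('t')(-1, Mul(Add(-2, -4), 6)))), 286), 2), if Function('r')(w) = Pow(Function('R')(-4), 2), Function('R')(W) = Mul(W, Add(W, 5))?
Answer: 91204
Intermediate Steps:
Function('t')(l, Y) = Add(3, Pow(l, 2), Mul(Y, l)) (Function('t')(l, Y) = Add(3, Add(Mul(l, l), Mul(l, Y))) = Add(3, Add(Pow(l, 2), Mul(Y, l))) = Add(3, Pow(l, 2), Mul(Y, l)))
Function('R')(W) = Mul(W, Add(5, W))
Function('r')(w) = 16 (Function('r')(w) = Pow(Mul(-4, Add(5, -4)), 2) = Pow(Mul(-4, 1), 2) = Pow(-4, 2) = 16)
Pow(Add(Function('r')(Function('u')(4, Function('t')(-1, Mul(Add(-2, -4), 6)))), 286), 2) = Pow(Add(16, 286), 2) = Pow(302, 2) = 91204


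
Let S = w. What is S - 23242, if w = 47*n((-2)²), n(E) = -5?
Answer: -23477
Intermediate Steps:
w = -235 (w = 47*(-5) = -235)
S = -235
S - 23242 = -235 - 23242 = -23477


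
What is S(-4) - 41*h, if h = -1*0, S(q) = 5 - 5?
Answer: 0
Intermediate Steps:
S(q) = 0
h = 0
S(-4) - 41*h = 0 - 41*0 = 0 + 0 = 0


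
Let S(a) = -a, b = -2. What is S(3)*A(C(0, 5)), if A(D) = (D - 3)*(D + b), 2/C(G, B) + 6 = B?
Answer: -60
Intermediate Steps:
C(G, B) = 2/(-6 + B)
A(D) = (-3 + D)*(-2 + D) (A(D) = (D - 3)*(D - 2) = (-3 + D)*(-2 + D))
S(3)*A(C(0, 5)) = (-1*3)*(6 + (2/(-6 + 5))² - 10/(-6 + 5)) = -3*(6 + (2/(-1))² - 10/(-1)) = -3*(6 + (2*(-1))² - 10*(-1)) = -3*(6 + (-2)² - 5*(-2)) = -3*(6 + 4 + 10) = -3*20 = -60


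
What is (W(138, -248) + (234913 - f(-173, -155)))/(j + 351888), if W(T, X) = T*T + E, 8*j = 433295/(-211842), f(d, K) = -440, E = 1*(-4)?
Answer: 431128975248/596356828273 ≈ 0.72294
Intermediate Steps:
E = -4
j = -433295/1694736 (j = (433295/(-211842))/8 = (433295*(-1/211842))/8 = (⅛)*(-433295/211842) = -433295/1694736 ≈ -0.25567)
W(T, X) = -4 + T² (W(T, X) = T*T - 4 = T² - 4 = -4 + T²)
(W(138, -248) + (234913 - f(-173, -155)))/(j + 351888) = ((-4 + 138²) + (234913 - 1*(-440)))/(-433295/1694736 + 351888) = ((-4 + 19044) + (234913 + 440))/(596356828273/1694736) = (19040 + 235353)*(1694736/596356828273) = 254393*(1694736/596356828273) = 431128975248/596356828273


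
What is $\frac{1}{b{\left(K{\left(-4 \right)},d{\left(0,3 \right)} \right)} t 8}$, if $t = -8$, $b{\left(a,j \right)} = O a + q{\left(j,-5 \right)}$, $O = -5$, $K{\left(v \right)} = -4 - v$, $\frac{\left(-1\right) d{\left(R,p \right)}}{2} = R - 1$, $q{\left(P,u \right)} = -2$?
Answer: $\frac{1}{128} \approx 0.0078125$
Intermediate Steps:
$d{\left(R,p \right)} = 2 - 2 R$ ($d{\left(R,p \right)} = - 2 \left(R - 1\right) = - 2 \left(-1 + R\right) = 2 - 2 R$)
$b{\left(a,j \right)} = -2 - 5 a$ ($b{\left(a,j \right)} = - 5 a - 2 = -2 - 5 a$)
$\frac{1}{b{\left(K{\left(-4 \right)},d{\left(0,3 \right)} \right)} t 8} = \frac{1}{\left(-2 - 5 \left(-4 - -4\right)\right) \left(-8\right) 8} = \frac{1}{\left(-2 - 5 \left(-4 + 4\right)\right) \left(-8\right) 8} = \frac{1}{\left(-2 - 0\right) \left(-8\right) 8} = \frac{1}{\left(-2 + 0\right) \left(-8\right) 8} = \frac{1}{\left(-2\right) \left(-8\right) 8} = \frac{1}{16 \cdot 8} = \frac{1}{128}$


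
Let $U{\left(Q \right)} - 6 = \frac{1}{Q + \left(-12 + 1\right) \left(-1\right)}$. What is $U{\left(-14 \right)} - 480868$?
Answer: $- \frac{1442587}{3} \approx -4.8086 \cdot 10^{5}$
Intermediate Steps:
$U{\left(Q \right)} = 6 + \frac{1}{11 + Q}$ ($U{\left(Q \right)} = 6 + \frac{1}{Q + \left(-12 + 1\right) \left(-1\right)} = 6 + \frac{1}{Q - -11} = 6 + \frac{1}{Q + 11} = 6 + \frac{1}{11 + Q}$)
$U{\left(-14 \right)} - 480868 = \frac{67 + 6 \left(-14\right)}{11 - 14} - 480868 = \frac{67 - 84}{-3} - 480868 = \left(- \frac{1}{3}\right) \left(-17\right) - 480868 = \frac{17}{3} - 480868 = - \frac{1442587}{3}$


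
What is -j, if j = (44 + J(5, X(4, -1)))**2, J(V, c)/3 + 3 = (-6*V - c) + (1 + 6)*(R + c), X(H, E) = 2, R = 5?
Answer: -7396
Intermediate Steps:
J(V, c) = 96 - 18*V + 18*c (J(V, c) = -9 + 3*((-6*V - c) + (1 + 6)*(5 + c)) = -9 + 3*((-c - 6*V) + 7*(5 + c)) = -9 + 3*((-c - 6*V) + (35 + 7*c)) = -9 + 3*(35 - 6*V + 6*c) = -9 + (105 - 18*V + 18*c) = 96 - 18*V + 18*c)
j = 7396 (j = (44 + (96 - 18*5 + 18*2))**2 = (44 + (96 - 90 + 36))**2 = (44 + 42)**2 = 86**2 = 7396)
-j = -1*7396 = -7396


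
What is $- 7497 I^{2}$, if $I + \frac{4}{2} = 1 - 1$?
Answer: $-29988$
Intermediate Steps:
$I = -2$ ($I = -2 + \left(1 - 1\right) = -2 + 0 = -2$)
$- 7497 I^{2} = - 7497 \left(-2\right)^{2} = \left(-7497\right) 4 = -29988$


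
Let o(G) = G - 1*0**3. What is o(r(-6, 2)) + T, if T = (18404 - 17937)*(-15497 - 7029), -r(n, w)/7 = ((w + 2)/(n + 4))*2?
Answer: -10519614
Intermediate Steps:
r(n, w) = -14*(2 + w)/(4 + n) (r(n, w) = -7*(w + 2)/(n + 4)*2 = -7*(2 + w)/(4 + n)*2 = -14*(2 + w)/(4 + n))
o(G) = G (o(G) = G - 1*0 = G + 0 = G)
T = -10519642 (T = 467*(-22526) = -10519642)
o(r(-6, 2)) + T = 14*(-2 - 1*2)/(4 - 6) - 10519642 = 14*(-2 - 2)/(-2) - 10519642 = 14*(-1/2)*(-4) - 10519642 = 28 - 10519642 = -10519614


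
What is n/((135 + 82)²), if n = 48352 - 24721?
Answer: 23631/47089 ≈ 0.50184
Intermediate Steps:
n = 23631
n/((135 + 82)²) = 23631/((135 + 82)²) = 23631/(217²) = 23631/47089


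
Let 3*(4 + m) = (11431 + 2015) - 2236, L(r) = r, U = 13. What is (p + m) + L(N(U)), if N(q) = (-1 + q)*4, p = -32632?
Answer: -86554/3 ≈ -28851.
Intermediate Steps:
N(q) = -4 + 4*q
m = 11198/3 (m = -4 + ((11431 + 2015) - 2236)/3 = -4 + (13446 - 2236)/3 = -4 + (1/3)*11210 = -4 + 11210/3 = 11198/3 ≈ 3732.7)
(p + m) + L(N(U)) = (-32632 + 11198/3) + (-4 + 4*13) = -86698/3 + (-4 + 52) = -86698/3 + 48 = -86554/3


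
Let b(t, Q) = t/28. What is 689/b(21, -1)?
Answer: 2756/3 ≈ 918.67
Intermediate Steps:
b(t, Q) = t/28 (b(t, Q) = t*(1/28) = t/28)
689/b(21, -1) = 689/(((1/28)*21)) = 689/(¾) = 689*(4/3) = 2756/3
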